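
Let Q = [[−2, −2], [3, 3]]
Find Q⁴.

Q² = Q (a projection; rank 1, trace 1), so Q⁴ = Q.

[[−2, −2], [3, 3]]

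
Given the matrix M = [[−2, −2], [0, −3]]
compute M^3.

M^2 = [[4, 10], [0, 9]]
M^3 = [[−8, −38], [0, −27]]

[[−8, −38], [0, −27]]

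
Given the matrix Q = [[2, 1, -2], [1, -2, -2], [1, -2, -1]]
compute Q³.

Q² = [[3, 4, -4], [-2, 9, 4], [-1, 7, 3]]
Q³ = [[6, 3, -10], [9, -28, -18], [8, -21, -15]]

[[6, 3, -10], [9, -28, -18], [8, -21, -15]]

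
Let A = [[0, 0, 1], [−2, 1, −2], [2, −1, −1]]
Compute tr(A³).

0

A² = [[2, −1, −1], [−6, 3, −2], [0, 0, 5]]
A³ = [[0, 0, 5], [−10, 5, −10], [10, −5, −5]]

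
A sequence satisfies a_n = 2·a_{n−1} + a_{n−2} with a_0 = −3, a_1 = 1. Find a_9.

With companion matrix T = [[2, 1], [1, 0]], [a_n, a_{n−1}]ᵀ = T·[a_{n−1}, a_{n−2}]ᵀ, so [a_9, a_8]ᵀ = T^8·[a_1, a_0]ᵀ.
T^8 = [[985, 408], [408, 169]], giving [a_9, a_8]ᵀ = [[−239], [−99]].

−239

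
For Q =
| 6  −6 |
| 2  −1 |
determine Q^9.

tr Q = 5 and det Q = 6, so the characteristic polynomial is λ² − (5)λ + (6) with roots 3 and 2.
Eigenvectors give P = [[2, −3], [1, −2]] with P⁻¹ = [[2, −3], [1, −2]], and Q = P·diag(3, 2)·P⁻¹.
Then Q^9 = P·diag(19683, 512)·P⁻¹ = [[39366, −1536], [19683, −1024]] · [[2, −3], [1, −2]] = [[77196, −115026], [38342, −57001]].

[[77196, −115026], [38342, −57001]]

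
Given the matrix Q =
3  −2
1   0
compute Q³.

[[15, −14], [7, −6]]

tr Q = 3 and det Q = 2, so the characteristic polynomial is λ² − (3)λ + (2) with roots 2 and 1.
Eigenvectors give P = [[2, −1], [1, −1]] with P⁻¹ = [[1, −1], [1, −2]], and Q = P·diag(2, 1)·P⁻¹.
Then Q³ = P·diag(8, 1)·P⁻¹ = [[16, −1], [8, −1]] · [[1, −1], [1, −2]] = [[15, −14], [7, −6]].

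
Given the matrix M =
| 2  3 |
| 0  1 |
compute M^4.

M^2 = [[4, 9], [0, 1]]
M^3 = [[8, 21], [0, 1]]
M^4 = [[16, 45], [0, 1]]

[[16, 45], [0, 1]]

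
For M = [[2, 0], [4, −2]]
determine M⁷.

[[128, 0], [256, −128]]

tr M = 0 and det M = −4, so the characteristic polynomial is λ² − (0)λ + (−4) with roots 2 and −2.
Eigenvectors give P = [[1, 0], [1, 1]] with P⁻¹ = [[1, 0], [−1, 1]], and M = P·diag(2, −2)·P⁻¹.
Then M⁷ = P·diag(128, −128)·P⁻¹ = [[128, 0], [128, −128]] · [[1, 0], [−1, 1]] = [[128, 0], [256, −128]].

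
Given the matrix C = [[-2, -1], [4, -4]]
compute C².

[[0, 6], [-24, 12]]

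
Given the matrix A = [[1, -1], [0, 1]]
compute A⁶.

[[1, -6], [0, 1]]

A = I + N where N = [[0, -1], [0, 0]] is strictly upper-triangular, so N² = 0.
(I + N)⁶ = I + 6·N = [[1, -6], [0, 1]].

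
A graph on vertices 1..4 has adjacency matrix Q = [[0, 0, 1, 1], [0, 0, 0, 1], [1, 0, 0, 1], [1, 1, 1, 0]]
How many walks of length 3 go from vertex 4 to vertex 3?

The number of length-3 walks from vertex 4 to vertex 3 is entry (4,3) of Q³, where Q is the adjacency matrix.
Q² = [[2, 1, 1, 1], [1, 1, 1, 0], [1, 1, 2, 1], [1, 0, 1, 3]]
Q³ = [[2, 1, 3, 4], [1, 0, 1, 3], [3, 1, 2, 4], [4, 3, 4, 2]]

4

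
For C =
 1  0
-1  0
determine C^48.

[[1, 0], [-1, 0]]

C² = C (a projection; rank 1, trace 1), so C^48 = C.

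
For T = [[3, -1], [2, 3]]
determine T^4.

T^2 = [[7, -6], [12, 7]]
T^3 = [[9, -25], [50, 9]]
T^4 = [[-23, -84], [168, -23]]

[[-23, -84], [168, -23]]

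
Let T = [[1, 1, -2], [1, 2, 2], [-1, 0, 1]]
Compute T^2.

[[4, 3, -2], [1, 5, 4], [-2, -1, 3]]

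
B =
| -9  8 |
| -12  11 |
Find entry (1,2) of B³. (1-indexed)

tr B = 2 and det B = -3, so the characteristic polynomial is λ² − (2)λ + (-3) with roots -1 and 3.
Eigenvectors give P = [[1, -2], [1, -3]] with P⁻¹ = [[3, -2], [1, -1]], and B = P·diag(-1, 3)·P⁻¹.
Then B³ = P·diag(-1, 27)·P⁻¹ = [[-1, -54], [-1, -81]] · [[3, -2], [1, -1]] = [[-57, 56], [-84, 83]].

56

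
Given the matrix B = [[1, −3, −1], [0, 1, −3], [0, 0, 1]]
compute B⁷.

[[1, −21, 182], [0, 1, −21], [0, 0, 1]]

B = I + N where N = [[0, −3, −1], [0, 0, −3], [0, 0, 0]] is strictly upper-triangular, so N³ = 0.
(I + N)⁷ = I + 7·N + 21·N² = [[1, −21, 182], [0, 1, −21], [0, 0, 1]].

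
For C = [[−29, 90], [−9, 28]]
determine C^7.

[[−1289, 3870], [−387, 1162]]

tr C = −1 and det C = −2, so the characteristic polynomial is λ² − (−1)λ + (−2) with roots 1 and −2.
Eigenvectors give P = [[3, −10], [1, −3]] with P⁻¹ = [[−3, 10], [−1, 3]], and C = P·diag(1, −2)·P⁻¹.
Then C^7 = P·diag(1, −128)·P⁻¹ = [[3, 1280], [1, 384]] · [[−3, 10], [−1, 3]] = [[−1289, 3870], [−387, 1162]].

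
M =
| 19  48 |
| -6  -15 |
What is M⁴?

[[721, 1920], [-240, -639]]

tr M = 4 and det M = 3, so the characteristic polynomial is λ² − (4)λ + (3) with roots 1 and 3.
Eigenvectors give P = [[8, 3], [-3, -1]] with P⁻¹ = [[-1, -3], [3, 8]], and M = P·diag(1, 3)·P⁻¹.
Then M⁴ = P·diag(1, 81)·P⁻¹ = [[8, 243], [-3, -81]] · [[-1, -3], [3, 8]] = [[721, 1920], [-240, -639]].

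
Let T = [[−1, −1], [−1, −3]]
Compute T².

[[2, 4], [4, 10]]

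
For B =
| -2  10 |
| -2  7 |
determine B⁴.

tr B = 5 and det B = 6, so the characteristic polynomial is λ² − (5)λ + (6) with roots 3 and 2.
Eigenvectors give P = [[2, 5], [1, 2]] with P⁻¹ = [[-2, 5], [1, -2]], and B = P·diag(3, 2)·P⁻¹.
Then B⁴ = P·diag(81, 16)·P⁻¹ = [[162, 80], [81, 32]] · [[-2, 5], [1, -2]] = [[-244, 650], [-130, 341]].

[[-244, 650], [-130, 341]]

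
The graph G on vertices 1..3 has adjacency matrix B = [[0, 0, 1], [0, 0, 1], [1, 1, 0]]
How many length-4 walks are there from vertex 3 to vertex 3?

4

The number of length-4 walks from vertex 3 to vertex 3 is entry (3,3) of B^4, where B is the adjacency matrix.
B^2 = [[1, 1, 0], [1, 1, 0], [0, 0, 2]]
B^3 = [[0, 0, 2], [0, 0, 2], [2, 2, 0]]
B^4 = [[2, 2, 0], [2, 2, 0], [0, 0, 4]]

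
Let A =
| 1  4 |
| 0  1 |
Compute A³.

A = I + N where N = [[0, 4], [0, 0]] is strictly upper-triangular, so N² = 0.
(I + N)³ = I + 3·N = [[1, 12], [0, 1]].

[[1, 12], [0, 1]]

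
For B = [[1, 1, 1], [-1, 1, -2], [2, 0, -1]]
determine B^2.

[[2, 2, -2], [-6, 0, -1], [0, 2, 3]]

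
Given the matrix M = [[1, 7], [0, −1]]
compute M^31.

M² = I (check: tr M = 0 and det M = −1), so M^31 = M since 31 is odd.

[[1, 7], [0, −1]]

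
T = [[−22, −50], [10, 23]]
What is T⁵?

tr T = 1 and det T = −6, so the characteristic polynomial is λ² − (1)λ + (−6) with roots 3 and −2.
Eigenvectors give P = [[−2, 5], [1, −2]] with P⁻¹ = [[2, 5], [1, 2]], and T = P·diag(3, −2)·P⁻¹.
Then T⁵ = P·diag(243, −32)·P⁻¹ = [[−486, −160], [243, 64]] · [[2, 5], [1, 2]] = [[−1132, −2750], [550, 1343]].

[[−1132, −2750], [550, 1343]]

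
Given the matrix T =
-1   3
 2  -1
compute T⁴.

T² = [[7, -6], [-4, 7]]
T³ = [[-19, 27], [18, -19]]
T⁴ = [[73, -84], [-56, 73]]

[[73, -84], [-56, 73]]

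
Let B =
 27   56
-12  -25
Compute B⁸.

tr B = 2 and det B = -3, so the characteristic polynomial is λ² − (2)λ + (-3) with roots 3 and -1.
Eigenvectors give P = [[7, -2], [-3, 1]] with P⁻¹ = [[1, 2], [3, 7]], and B = P·diag(3, -1)·P⁻¹.
Then B⁸ = P·diag(6561, 1)·P⁻¹ = [[45927, -2], [-19683, 1]] · [[1, 2], [3, 7]] = [[45921, 91840], [-19680, -39359]].

[[45921, 91840], [-19680, -39359]]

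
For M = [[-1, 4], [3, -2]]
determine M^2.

[[13, -12], [-9, 16]]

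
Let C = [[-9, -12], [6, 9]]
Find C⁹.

tr C = 0 and det C = -9, so the characteristic polynomial is λ² − (0)λ + (-9) with roots -3 and 3.
Eigenvectors give P = [[-2, 1], [1, -1]] with P⁻¹ = [[-1, -1], [-1, -2]], and C = P·diag(-3, 3)·P⁻¹.
Then C⁹ = P·diag(-19683, 19683)·P⁻¹ = [[39366, 19683], [-19683, -19683]] · [[-1, -1], [-1, -2]] = [[-59049, -78732], [39366, 59049]].

[[-59049, -78732], [39366, 59049]]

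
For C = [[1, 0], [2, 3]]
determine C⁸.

[[1, 0], [6560, 6561]]

tr C = 4 and det C = 3, so the characteristic polynomial is λ² − (4)λ + (3) with roots 1 and 3.
Eigenvectors give P = [[-1, 0], [1, -1]] with P⁻¹ = [[-1, 0], [-1, -1]], and C = P·diag(1, 3)·P⁻¹.
Then C⁸ = P·diag(1, 6561)·P⁻¹ = [[-1, 0], [1, -6561]] · [[-1, 0], [-1, -1]] = [[1, 0], [6560, 6561]].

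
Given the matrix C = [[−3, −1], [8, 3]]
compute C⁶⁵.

C² = I (check: tr C = 0 and det C = −1), so C⁶⁵ = C since 65 is odd.

[[−3, −1], [8, 3]]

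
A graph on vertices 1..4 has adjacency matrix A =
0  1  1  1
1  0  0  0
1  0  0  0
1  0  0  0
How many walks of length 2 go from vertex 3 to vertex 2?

1

The number of length-2 walks from vertex 3 to vertex 2 is entry (3,2) of A², where A is the adjacency matrix.
A² = [[3, 0, 0, 0], [0, 1, 1, 1], [0, 1, 1, 1], [0, 1, 1, 1]]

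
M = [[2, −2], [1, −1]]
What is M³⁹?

M² = M (a projection; rank 1, trace 1), so M³⁹ = M.

[[2, −2], [1, −1]]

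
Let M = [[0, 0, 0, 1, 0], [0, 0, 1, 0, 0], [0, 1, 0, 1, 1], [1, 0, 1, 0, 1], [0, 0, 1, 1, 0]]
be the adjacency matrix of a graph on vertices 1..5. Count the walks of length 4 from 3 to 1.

The number of length-4 walks from vertex 3 to vertex 1 is entry (3,1) of M⁴, where M is the adjacency matrix.
M² = [[1, 0, 1, 0, 1], [0, 1, 0, 1, 1], [1, 0, 3, 1, 1], [0, 1, 1, 3, 1], [1, 1, 1, 1, 2]]
M³ = [[0, 1, 1, 3, 1], [1, 0, 3, 1, 1], [1, 3, 2, 5, 4], [3, 1, 5, 2, 4], [1, 1, 4, 4, 2]]
M⁴ = [[3, 1, 5, 2, 4], [1, 3, 2, 5, 4], [5, 2, 12, 7, 7], [2, 5, 7, 12, 7], [4, 4, 7, 7, 8]]

5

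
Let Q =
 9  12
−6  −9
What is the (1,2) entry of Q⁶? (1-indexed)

0

tr Q = 0 and det Q = −9, so the characteristic polynomial is λ² − (0)λ + (−9) with roots 3 and −3.
Eigenvectors give P = [[2, −1], [−1, 1]] with P⁻¹ = [[1, 1], [1, 2]], and Q = P·diag(3, −3)·P⁻¹.
Then Q⁶ = P·diag(729, 729)·P⁻¹ = [[1458, −729], [−729, 729]] · [[1, 1], [1, 2]] = [[729, 0], [0, 729]].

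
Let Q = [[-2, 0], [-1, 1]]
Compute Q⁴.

Q² = [[4, 0], [1, 1]]
Q³ = [[-8, 0], [-3, 1]]
Q⁴ = [[16, 0], [5, 1]]

[[16, 0], [5, 1]]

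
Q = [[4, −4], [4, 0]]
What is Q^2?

[[0, −16], [16, −16]]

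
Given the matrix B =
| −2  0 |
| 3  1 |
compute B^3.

tr B = −1 and det B = −2, so the characteristic polynomial is λ² − (−1)λ + (−2) with roots 1 and −2.
Eigenvectors give P = [[0, −1], [1, 1]] with P⁻¹ = [[1, 1], [−1, 0]], and B = P·diag(1, −2)·P⁻¹.
Then B^3 = P·diag(1, −8)·P⁻¹ = [[0, 8], [1, −8]] · [[1, 1], [−1, 0]] = [[−8, 0], [9, 1]].

[[−8, 0], [9, 1]]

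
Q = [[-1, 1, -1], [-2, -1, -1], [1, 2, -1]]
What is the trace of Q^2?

-7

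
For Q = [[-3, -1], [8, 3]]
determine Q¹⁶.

Q² = I (check: tr Q = 0 and det Q = -1), so Q¹⁶ = I since 16 is even.

[[1, 0], [0, 1]]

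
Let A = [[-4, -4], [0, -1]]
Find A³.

A² = [[16, 20], [0, 1]]
A³ = [[-64, -84], [0, -1]]

[[-64, -84], [0, -1]]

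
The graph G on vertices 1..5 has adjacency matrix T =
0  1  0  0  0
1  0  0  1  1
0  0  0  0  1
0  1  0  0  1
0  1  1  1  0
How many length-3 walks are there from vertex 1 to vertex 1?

0

The number of length-3 walks from vertex 1 to vertex 1 is entry (1,1) of T³, where T is the adjacency matrix.
T² = [[1, 0, 0, 1, 1], [0, 3, 1, 1, 1], [0, 1, 1, 1, 0], [1, 1, 1, 2, 1], [1, 1, 0, 1, 3]]
T³ = [[0, 3, 1, 1, 1], [3, 2, 1, 4, 5], [1, 1, 0, 1, 3], [1, 4, 1, 2, 4], [1, 5, 3, 4, 2]]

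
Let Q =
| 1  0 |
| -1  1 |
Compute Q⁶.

[[1, 0], [-6, 1]]

Q = I + N where N = [[0, 0], [-1, 0]] is strictly lower-triangular, so N² = 0.
(I + N)⁶ = I + 6·N = [[1, 0], [-6, 1]].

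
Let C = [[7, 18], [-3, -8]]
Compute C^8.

[[-509, -1530], [255, 766]]

tr C = -1 and det C = -2, so the characteristic polynomial is λ² − (-1)λ + (-2) with roots -2 and 1.
Eigenvectors give P = [[-2, -3], [1, 1]] with P⁻¹ = [[1, 3], [-1, -2]], and C = P·diag(-2, 1)·P⁻¹.
Then C^8 = P·diag(256, 1)·P⁻¹ = [[-512, -3], [256, 1]] · [[1, 3], [-1, -2]] = [[-509, -1530], [255, 766]].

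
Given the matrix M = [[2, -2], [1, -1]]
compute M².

[[2, -2], [1, -1]]

M² = M (a projection; rank 1, trace 1), so M² = M.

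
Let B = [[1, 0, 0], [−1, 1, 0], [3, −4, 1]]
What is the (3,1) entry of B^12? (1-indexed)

300

B = I + N where N = [[0, 0, 0], [−1, 0, 0], [3, −4, 0]] is strictly lower-triangular, so N^3 = 0.
(I + N)^12 = I + 12·N + 66·N^2 = [[1, 0, 0], [−12, 1, 0], [300, −48, 1]].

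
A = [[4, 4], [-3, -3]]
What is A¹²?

[[4, 4], [-3, -3]]

A² = A (a projection; rank 1, trace 1), so A¹² = A.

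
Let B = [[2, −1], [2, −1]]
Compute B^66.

B² = B (a projection; rank 1, trace 1), so B^66 = B.

[[2, −1], [2, −1]]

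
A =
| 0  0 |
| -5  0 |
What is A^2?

A is strictly triangular, hence nilpotent: A^2 = 0, so A^2 = 0.

[[0, 0], [0, 0]]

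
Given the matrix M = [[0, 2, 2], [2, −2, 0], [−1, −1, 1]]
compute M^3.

[[−14, 14, 6], [12, −28, −4], [−1, −3, −7]]

M^2 = [[2, −6, 2], [−4, 8, 4], [−3, −1, −1]]
M^3 = [[−14, 14, 6], [12, −28, −4], [−1, −3, −7]]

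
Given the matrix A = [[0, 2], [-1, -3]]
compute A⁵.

[[30, 62], [-31, -63]]

tr A = -3 and det A = 2, so the characteristic polynomial is λ² − (-3)λ + (2) with roots -2 and -1.
Eigenvectors give P = [[1, -2], [-1, 1]] with P⁻¹ = [[-1, -2], [-1, -1]], and A = P·diag(-2, -1)·P⁻¹.
Then A⁵ = P·diag(-32, -1)·P⁻¹ = [[-32, 2], [32, -1]] · [[-1, -2], [-1, -1]] = [[30, 62], [-31, -63]].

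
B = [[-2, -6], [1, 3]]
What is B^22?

B² = B (a projection; rank 1, trace 1), so B^22 = B.

[[-2, -6], [1, 3]]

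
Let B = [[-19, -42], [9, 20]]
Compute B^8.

tr B = 1 and det B = -2, so the characteristic polynomial is λ² − (1)λ + (-2) with roots -1 and 2.
Eigenvectors give P = [[7, -2], [-3, 1]] with P⁻¹ = [[1, 2], [3, 7]], and B = P·diag(-1, 2)·P⁻¹.
Then B^8 = P·diag(1, 256)·P⁻¹ = [[7, -512], [-3, 256]] · [[1, 2], [3, 7]] = [[-1529, -3570], [765, 1786]].

[[-1529, -3570], [765, 1786]]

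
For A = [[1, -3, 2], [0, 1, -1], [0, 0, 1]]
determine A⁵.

[[1, -15, 40], [0, 1, -5], [0, 0, 1]]

A = I + N where N = [[0, -3, 2], [0, 0, -1], [0, 0, 0]] is strictly upper-triangular, so N³ = 0.
(I + N)⁵ = I + 5·N + 10·N² = [[1, -15, 40], [0, 1, -5], [0, 0, 1]].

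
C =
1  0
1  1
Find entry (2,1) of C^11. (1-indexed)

C = I + N where N = [[0, 0], [1, 0]] is strictly lower-triangular, so N^2 = 0.
(I + N)^11 = I + 11·N = [[1, 0], [11, 1]].

11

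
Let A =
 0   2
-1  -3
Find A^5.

tr A = -3 and det A = 2, so the characteristic polynomial is λ² − (-3)λ + (2) with roots -1 and -2.
Eigenvectors give P = [[-2, -1], [1, 1]] with P⁻¹ = [[-1, -1], [1, 2]], and A = P·diag(-1, -2)·P⁻¹.
Then A^5 = P·diag(-1, -32)·P⁻¹ = [[2, 32], [-1, -32]] · [[-1, -1], [1, 2]] = [[30, 62], [-31, -63]].

[[30, 62], [-31, -63]]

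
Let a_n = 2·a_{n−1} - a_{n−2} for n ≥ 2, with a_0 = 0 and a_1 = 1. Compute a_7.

7

With companion matrix B = [[2, -1], [1, 0]], [a_n, a_{n−1}]ᵀ = B·[a_{n−1}, a_{n−2}]ᵀ, so [a_7, a_6]ᵀ = B^6·[a_1, a_0]ᵀ.
B^6 = [[7, -6], [6, -5]], giving [a_7, a_6]ᵀ = [[7], [6]].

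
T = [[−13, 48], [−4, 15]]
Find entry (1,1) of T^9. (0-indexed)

tr T = 2 and det T = −3, so the characteristic polynomial is λ² − (2)λ + (−3) with roots −1 and 3.
Eigenvectors give P = [[4, 3], [1, 1]] with P⁻¹ = [[1, −3], [−1, 4]], and T = P·diag(−1, 3)·P⁻¹.
Then T^9 = P·diag(−1, 19683)·P⁻¹ = [[−4, 59049], [−1, 19683]] · [[1, −3], [−1, 4]] = [[−59053, 236208], [−19684, 78735]].

78735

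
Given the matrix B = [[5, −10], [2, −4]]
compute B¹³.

B² = B (a projection; rank 1, trace 1), so B¹³ = B.

[[5, −10], [2, −4]]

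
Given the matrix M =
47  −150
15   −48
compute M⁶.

[[−5921, 19950], [−1995, 6714]]

tr M = −1 and det M = −6, so the characteristic polynomial is λ² − (−1)λ + (−6) with roots 2 and −3.
Eigenvectors give P = [[10, −3], [3, −1]] with P⁻¹ = [[1, −3], [3, −10]], and M = P·diag(2, −3)·P⁻¹.
Then M⁶ = P·diag(64, 729)·P⁻¹ = [[640, −2187], [192, −729]] · [[1, −3], [3, −10]] = [[−5921, 19950], [−1995, 6714]].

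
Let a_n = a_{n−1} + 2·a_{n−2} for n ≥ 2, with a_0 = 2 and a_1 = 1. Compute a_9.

511

With companion matrix B = [[1, 2], [1, 0]], [a_n, a_{n−1}]ᵀ = B·[a_{n−1}, a_{n−2}]ᵀ, so [a_9, a_8]ᵀ = B⁸·[a_1, a_0]ᵀ.
B⁸ = [[171, 170], [85, 86]], giving [a_9, a_8]ᵀ = [[511], [257]].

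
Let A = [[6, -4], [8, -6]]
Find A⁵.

tr A = 0 and det A = -4, so the characteristic polynomial is λ² − (0)λ + (-4) with roots 2 and -2.
Eigenvectors give P = [[1, 1], [1, 2]] with P⁻¹ = [[2, -1], [-1, 1]], and A = P·diag(2, -2)·P⁻¹.
Then A⁵ = P·diag(32, -32)·P⁻¹ = [[32, -32], [32, -64]] · [[2, -1], [-1, 1]] = [[96, -64], [128, -96]].

[[96, -64], [128, -96]]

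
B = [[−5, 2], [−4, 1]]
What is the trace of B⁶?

730

tr B = −4 and det B = 3, so the characteristic polynomial is λ² − (−4)λ + (3) with roots −3 and −1.
Eigenvectors give P = [[1, −1], [1, −2]] with P⁻¹ = [[2, −1], [1, −1]], and B = P·diag(−3, −1)·P⁻¹.
Then B⁶ = P·diag(729, 1)·P⁻¹ = [[729, −1], [729, −2]] · [[2, −1], [1, −1]] = [[1457, −728], [1456, −727]].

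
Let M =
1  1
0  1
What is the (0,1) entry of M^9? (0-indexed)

M = I + N where N = [[0, 1], [0, 0]] is strictly upper-triangular, so N^2 = 0.
(I + N)^9 = I + 9·N = [[1, 9], [0, 1]].

9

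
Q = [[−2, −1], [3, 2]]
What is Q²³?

[[−2, −1], [3, 2]]

Q² = I (check: tr Q = 0 and det Q = −1), so Q²³ = Q since 23 is odd.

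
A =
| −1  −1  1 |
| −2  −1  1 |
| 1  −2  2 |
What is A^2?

[[4, 0, 0], [5, 1, −1], [5, −3, 3]]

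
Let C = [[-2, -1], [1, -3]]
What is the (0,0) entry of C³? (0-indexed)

C² = [[3, 5], [-5, 8]]
C³ = [[-1, -18], [18, -19]]

-1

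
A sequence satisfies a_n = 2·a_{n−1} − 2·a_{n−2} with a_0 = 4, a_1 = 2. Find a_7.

48

With companion matrix A = [[2, −2], [1, 0]], [a_n, a_{n−1}]ᵀ = A·[a_{n−1}, a_{n−2}]ᵀ, so [a_7, a_6]ᵀ = A^6·[a_1, a_0]ᵀ.
A^6 = [[−8, 16], [−8, 8]], giving [a_7, a_6]ᵀ = [[48], [16]].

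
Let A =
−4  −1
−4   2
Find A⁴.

[[416, 56], [224, 80]]

A² = [[20, 2], [8, 8]]
A³ = [[−88, −16], [−64, 8]]
A⁴ = [[416, 56], [224, 80]]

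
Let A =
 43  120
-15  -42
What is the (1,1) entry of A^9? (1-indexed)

tr A = 1 and det A = -6, so the characteristic polynomial is λ² − (1)λ + (-6) with roots 3 and -2.
Eigenvectors give P = [[-3, -8], [1, 3]] with P⁻¹ = [[-3, -8], [1, 3]], and A = P·diag(3, -2)·P⁻¹.
Then A^9 = P·diag(19683, -512)·P⁻¹ = [[-59049, 4096], [19683, -1536]] · [[-3, -8], [1, 3]] = [[181243, 484680], [-60585, -162072]].

181243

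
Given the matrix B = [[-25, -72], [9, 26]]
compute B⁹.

tr B = 1 and det B = -2, so the characteristic polynomial is λ² − (1)λ + (-2) with roots -1 and 2.
Eigenvectors give P = [[-3, 8], [1, -3]] with P⁻¹ = [[-3, -8], [-1, -3]], and B = P·diag(-1, 2)·P⁻¹.
Then B⁹ = P·diag(-1, 512)·P⁻¹ = [[3, 4096], [-1, -1536]] · [[-3, -8], [-1, -3]] = [[-4105, -12312], [1539, 4616]].

[[-4105, -12312], [1539, 4616]]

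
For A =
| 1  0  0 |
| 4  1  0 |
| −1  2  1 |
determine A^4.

A = I + N where N = [[0, 0, 0], [4, 0, 0], [−1, 2, 0]] is strictly lower-triangular, so N^3 = 0.
(I + N)^4 = I + 4·N + 6·N^2 = [[1, 0, 0], [16, 1, 0], [44, 8, 1]].

[[1, 0, 0], [16, 1, 0], [44, 8, 1]]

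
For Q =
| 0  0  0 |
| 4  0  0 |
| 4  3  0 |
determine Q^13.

Q is strictly triangular, hence nilpotent: Q^3 = 0, so Q^13 = 0.

[[0, 0, 0], [0, 0, 0], [0, 0, 0]]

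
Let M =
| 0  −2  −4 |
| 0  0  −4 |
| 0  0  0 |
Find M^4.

M is strictly triangular, hence nilpotent: M^3 = 0, so M^4 = 0.

[[0, 0, 0], [0, 0, 0], [0, 0, 0]]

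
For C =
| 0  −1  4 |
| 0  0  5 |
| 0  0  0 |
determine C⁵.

[[0, 0, 0], [0, 0, 0], [0, 0, 0]]

C is strictly triangular, hence nilpotent: C³ = 0, so C⁵ = 0.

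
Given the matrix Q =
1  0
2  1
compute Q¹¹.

[[1, 0], [22, 1]]

Q = I + N where N = [[0, 0], [2, 0]] is strictly lower-triangular, so N² = 0.
(I + N)¹¹ = I + 11·N = [[1, 0], [22, 1]].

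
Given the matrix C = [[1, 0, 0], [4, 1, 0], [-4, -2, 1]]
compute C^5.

[[1, 0, 0], [20, 1, 0], [-100, -10, 1]]

C = I + N where N = [[0, 0, 0], [4, 0, 0], [-4, -2, 0]] is strictly lower-triangular, so N^3 = 0.
(I + N)^5 = I + 5·N + 10·N^2 = [[1, 0, 0], [20, 1, 0], [-100, -10, 1]].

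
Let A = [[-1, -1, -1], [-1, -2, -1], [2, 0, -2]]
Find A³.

[[5, -6, -11], [4, -11, -16], [12, 10, 4]]

A² = [[0, 3, 4], [1, 5, 5], [-6, -2, 2]]
A³ = [[5, -6, -11], [4, -11, -16], [12, 10, 4]]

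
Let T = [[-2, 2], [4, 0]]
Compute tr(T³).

-56

T² = [[12, -4], [-8, 8]]
T³ = [[-40, 24], [48, -16]]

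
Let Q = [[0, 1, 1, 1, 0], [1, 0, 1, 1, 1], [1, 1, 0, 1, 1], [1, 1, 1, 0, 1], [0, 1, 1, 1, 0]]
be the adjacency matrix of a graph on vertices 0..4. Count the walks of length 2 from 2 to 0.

The number of length-2 walks from vertex 2 to vertex 0 is entry (2,0) of Q^2, where Q is the adjacency matrix.
Q^2 = [[3, 2, 2, 2, 3], [2, 4, 3, 3, 2], [2, 3, 4, 3, 2], [2, 3, 3, 4, 2], [3, 2, 2, 2, 3]]

2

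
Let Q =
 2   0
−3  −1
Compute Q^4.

tr Q = 1 and det Q = −2, so the characteristic polynomial is λ² − (1)λ + (−2) with roots 2 and −1.
Eigenvectors give P = [[1, 0], [−1, −1]] with P⁻¹ = [[1, 0], [−1, −1]], and Q = P·diag(2, −1)·P⁻¹.
Then Q^4 = P·diag(16, 1)·P⁻¹ = [[16, 0], [−16, −1]] · [[1, 0], [−1, −1]] = [[16, 0], [−15, 1]].

[[16, 0], [−15, 1]]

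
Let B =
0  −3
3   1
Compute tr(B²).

−17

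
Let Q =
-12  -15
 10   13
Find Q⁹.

tr Q = 1 and det Q = -6, so the characteristic polynomial is λ² − (1)λ + (-6) with roots -2 and 3.
Eigenvectors give P = [[-3, 1], [2, -1]] with P⁻¹ = [[-1, -1], [-2, -3]], and Q = P·diag(-2, 3)·P⁻¹.
Then Q⁹ = P·diag(-512, 19683)·P⁻¹ = [[1536, 19683], [-1024, -19683]] · [[-1, -1], [-2, -3]] = [[-40902, -60585], [40390, 60073]].

[[-40902, -60585], [40390, 60073]]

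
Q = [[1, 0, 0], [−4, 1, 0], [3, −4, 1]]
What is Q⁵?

[[1, 0, 0], [−20, 1, 0], [175, −20, 1]]

Q = I + N where N = [[0, 0, 0], [−4, 0, 0], [3, −4, 0]] is strictly lower-triangular, so N³ = 0.
(I + N)⁵ = I + 5·N + 10·N² = [[1, 0, 0], [−20, 1, 0], [175, −20, 1]].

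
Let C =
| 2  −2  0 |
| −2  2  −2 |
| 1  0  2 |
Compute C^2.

[[8, −8, 4], [−10, 8, −8], [4, −2, 4]]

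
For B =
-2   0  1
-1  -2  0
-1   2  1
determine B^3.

B^2 = [[3, 2, -1], [4, 4, -1], [-1, -2, 0]]
B^3 = [[-7, -6, 2], [-11, -10, 3], [4, 4, -1]]

[[-7, -6, 2], [-11, -10, 3], [4, 4, -1]]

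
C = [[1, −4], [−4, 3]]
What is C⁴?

[[545, −672], [−672, 881]]

C² = [[17, −16], [−16, 25]]
C³ = [[81, −116], [−116, 139]]
C⁴ = [[545, −672], [−672, 881]]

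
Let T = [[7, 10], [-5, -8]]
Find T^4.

tr T = -1 and det T = -6, so the characteristic polynomial is λ² − (-1)λ + (-6) with roots 2 and -3.
Eigenvectors give P = [[2, -1], [-1, 1]] with P⁻¹ = [[1, 1], [1, 2]], and T = P·diag(2, -3)·P⁻¹.
Then T^4 = P·diag(16, 81)·P⁻¹ = [[32, -81], [-16, 81]] · [[1, 1], [1, 2]] = [[-49, -130], [65, 146]].

[[-49, -130], [65, 146]]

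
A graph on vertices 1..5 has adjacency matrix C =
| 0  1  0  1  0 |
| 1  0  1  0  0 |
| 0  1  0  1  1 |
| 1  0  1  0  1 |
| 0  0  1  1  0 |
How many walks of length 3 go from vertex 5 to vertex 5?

2

The number of length-3 walks from vertex 5 to vertex 5 is entry (5,5) of C^3, where C is the adjacency matrix.
C^2 = [[2, 0, 2, 0, 1], [0, 2, 0, 2, 1], [2, 0, 3, 1, 1], [0, 2, 1, 3, 1], [1, 1, 1, 1, 2]]
C^3 = [[0, 4, 1, 5, 2], [4, 0, 5, 1, 2], [1, 5, 2, 6, 4], [5, 1, 6, 2, 4], [2, 2, 4, 4, 2]]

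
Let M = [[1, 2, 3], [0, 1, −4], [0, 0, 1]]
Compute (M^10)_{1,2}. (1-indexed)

M = I + N where N = [[0, 2, 3], [0, 0, −4], [0, 0, 0]] is strictly upper-triangular, so N^3 = 0.
(I + N)^10 = I + 10·N + 45·N^2 = [[1, 20, −330], [0, 1, −40], [0, 0, 1]].

20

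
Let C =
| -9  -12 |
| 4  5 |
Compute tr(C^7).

-2188

tr C = -4 and det C = 3, so the characteristic polynomial is λ² − (-4)λ + (3) with roots -1 and -3.
Eigenvectors give P = [[3, 2], [-2, -1]] with P⁻¹ = [[-1, -2], [2, 3]], and C = P·diag(-1, -3)·P⁻¹.
Then C^7 = P·diag(-1, -2187)·P⁻¹ = [[-3, -4374], [2, 2187]] · [[-1, -2], [2, 3]] = [[-8745, -13116], [4372, 6557]].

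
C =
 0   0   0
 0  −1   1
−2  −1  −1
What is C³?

[[0, 0, 0], [4, 2, 2], [0, −2, 2]]

C² = [[0, 0, 0], [−2, 0, −2], [2, 2, 0]]
C³ = [[0, 0, 0], [4, 2, 2], [0, −2, 2]]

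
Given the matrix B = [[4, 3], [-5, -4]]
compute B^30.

B² = I (check: tr B = 0 and det B = -1), so B^30 = I since 30 is even.

[[1, 0], [0, 1]]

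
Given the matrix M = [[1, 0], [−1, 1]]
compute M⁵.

M = I + N where N = [[0, 0], [−1, 0]] is strictly lower-triangular, so N² = 0.
(I + N)⁵ = I + 5·N = [[1, 0], [−5, 1]].

[[1, 0], [−5, 1]]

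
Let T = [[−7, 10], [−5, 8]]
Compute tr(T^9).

tr T = 1 and det T = −6, so the characteristic polynomial is λ² − (1)λ + (−6) with roots −2 and 3.
Eigenvectors give P = [[2, −1], [1, −1]] with P⁻¹ = [[1, −1], [1, −2]], and T = P·diag(−2, 3)·P⁻¹.
Then T^9 = P·diag(−512, 19683)·P⁻¹ = [[−1024, −19683], [−512, −19683]] · [[1, −1], [1, −2]] = [[−20707, 40390], [−20195, 39878]].

19171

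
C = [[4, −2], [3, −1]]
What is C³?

[[22, −14], [21, −13]]

C² = [[10, −6], [9, −5]]
C³ = [[22, −14], [21, −13]]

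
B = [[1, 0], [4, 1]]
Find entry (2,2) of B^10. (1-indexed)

B = I + N where N = [[0, 0], [4, 0]] is strictly lower-triangular, so N^2 = 0.
(I + N)^10 = I + 10·N = [[1, 0], [40, 1]].

1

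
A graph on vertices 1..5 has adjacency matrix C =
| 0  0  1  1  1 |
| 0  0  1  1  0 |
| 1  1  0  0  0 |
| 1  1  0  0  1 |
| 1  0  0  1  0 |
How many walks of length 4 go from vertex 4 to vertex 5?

The number of length-4 walks from vertex 4 to vertex 5 is entry (4,5) of C⁴, where C is the adjacency matrix.
C² = [[3, 2, 0, 1, 1], [2, 2, 0, 0, 1], [0, 0, 2, 2, 1], [1, 0, 2, 3, 1], [1, 1, 1, 1, 2]]
C³ = [[2, 1, 5, 6, 4], [1, 0, 4, 5, 2], [5, 4, 0, 1, 2], [6, 5, 1, 2, 4], [4, 2, 2, 4, 2]]
C⁴ = [[15, 11, 3, 7, 8], [11, 9, 1, 3, 6], [3, 1, 9, 11, 6], [7, 3, 11, 15, 8], [8, 6, 6, 8, 8]]

8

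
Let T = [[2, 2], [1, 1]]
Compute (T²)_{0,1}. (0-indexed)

6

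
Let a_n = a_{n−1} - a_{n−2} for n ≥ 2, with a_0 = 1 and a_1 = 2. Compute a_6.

1

With companion matrix T = [[1, -1], [1, 0]], [a_n, a_{n−1}]ᵀ = T·[a_{n−1}, a_{n−2}]ᵀ, so [a_6, a_5]ᵀ = T⁵·[a_1, a_0]ᵀ.
T⁵ = [[0, 1], [-1, 1]], giving [a_6, a_5]ᵀ = [[1], [-1]].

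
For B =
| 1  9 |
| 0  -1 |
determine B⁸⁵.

B² = I (check: tr B = 0 and det B = -1), so B⁸⁵ = B since 85 is odd.

[[1, 9], [0, -1]]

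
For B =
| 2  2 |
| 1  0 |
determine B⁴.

[[44, 32], [16, 12]]

B² = [[6, 4], [2, 2]]
B³ = [[16, 12], [6, 4]]
B⁴ = [[44, 32], [16, 12]]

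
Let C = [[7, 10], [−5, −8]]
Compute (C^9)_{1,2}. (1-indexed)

tr C = −1 and det C = −6, so the characteristic polynomial is λ² − (−1)λ + (−6) with roots 2 and −3.
Eigenvectors give P = [[−2, −1], [1, 1]] with P⁻¹ = [[−1, −1], [1, 2]], and C = P·diag(2, −3)·P⁻¹.
Then C^9 = P·diag(512, −19683)·P⁻¹ = [[−1024, 19683], [512, −19683]] · [[−1, −1], [1, 2]] = [[20707, 40390], [−20195, −39878]].

40390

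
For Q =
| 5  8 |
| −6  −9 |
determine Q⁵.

tr Q = −4 and det Q = 3, so the characteristic polynomial is λ² − (−4)λ + (3) with roots −3 and −1.
Eigenvectors give P = [[−1, 4], [1, −3]] with P⁻¹ = [[3, 4], [1, 1]], and Q = P·diag(−3, −1)·P⁻¹.
Then Q⁵ = P·diag(−243, −1)·P⁻¹ = [[243, −4], [−243, 3]] · [[3, 4], [1, 1]] = [[725, 968], [−726, −969]].

[[725, 968], [−726, −969]]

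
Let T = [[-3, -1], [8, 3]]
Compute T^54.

T² = I (check: tr T = 0 and det T = -1), so T^54 = I since 54 is even.

[[1, 0], [0, 1]]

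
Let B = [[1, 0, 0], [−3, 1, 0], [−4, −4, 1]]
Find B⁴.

[[1, 0, 0], [−12, 1, 0], [56, −16, 1]]

B = I + N where N = [[0, 0, 0], [−3, 0, 0], [−4, −4, 0]] is strictly lower-triangular, so N³ = 0.
(I + N)⁴ = I + 4·N + 6·N² = [[1, 0, 0], [−12, 1, 0], [56, −16, 1]].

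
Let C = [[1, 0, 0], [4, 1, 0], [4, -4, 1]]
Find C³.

C = I + N where N = [[0, 0, 0], [4, 0, 0], [4, -4, 0]] is strictly lower-triangular, so N³ = 0.
(I + N)³ = I + 3·N + 3·N² = [[1, 0, 0], [12, 1, 0], [-36, -12, 1]].

[[1, 0, 0], [12, 1, 0], [-36, -12, 1]]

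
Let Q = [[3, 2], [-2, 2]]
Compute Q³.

[[-5, 30], [-30, -20]]

Q² = [[5, 10], [-10, 0]]
Q³ = [[-5, 30], [-30, -20]]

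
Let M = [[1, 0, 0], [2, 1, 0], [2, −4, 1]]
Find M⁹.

M = I + N where N = [[0, 0, 0], [2, 0, 0], [2, −4, 0]] is strictly lower-triangular, so N³ = 0.
(I + N)⁹ = I + 9·N + 36·N² = [[1, 0, 0], [18, 1, 0], [−270, −36, 1]].

[[1, 0, 0], [18, 1, 0], [−270, −36, 1]]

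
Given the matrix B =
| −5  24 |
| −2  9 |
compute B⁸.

tr B = 4 and det B = 3, so the characteristic polynomial is λ² − (4)λ + (3) with roots 1 and 3.
Eigenvectors give P = [[4, 3], [1, 1]] with P⁻¹ = [[1, −3], [−1, 4]], and B = P·diag(1, 3)·P⁻¹.
Then B⁸ = P·diag(1, 6561)·P⁻¹ = [[4, 19683], [1, 6561]] · [[1, −3], [−1, 4]] = [[−19679, 78720], [−6560, 26241]].

[[−19679, 78720], [−6560, 26241]]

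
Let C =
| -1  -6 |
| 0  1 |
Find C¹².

[[1, 0], [0, 1]]

C² = I (check: tr C = 0 and det C = -1), so C¹² = I since 12 is even.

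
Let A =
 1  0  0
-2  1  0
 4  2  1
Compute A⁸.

A = I + N where N = [[0, 0, 0], [-2, 0, 0], [4, 2, 0]] is strictly lower-triangular, so N³ = 0.
(I + N)⁸ = I + 8·N + 28·N² = [[1, 0, 0], [-16, 1, 0], [-80, 16, 1]].

[[1, 0, 0], [-16, 1, 0], [-80, 16, 1]]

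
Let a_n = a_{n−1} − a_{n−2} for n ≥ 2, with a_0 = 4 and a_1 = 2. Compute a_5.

2

With companion matrix C = [[1, −1], [1, 0]], [a_n, a_{n−1}]ᵀ = C·[a_{n−1}, a_{n−2}]ᵀ, so [a_5, a_4]ᵀ = C⁴·[a_1, a_0]ᵀ.
C⁴ = [[−1, 1], [−1, 0]], giving [a_5, a_4]ᵀ = [[2], [−2]].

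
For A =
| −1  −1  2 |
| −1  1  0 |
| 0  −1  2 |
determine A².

[[2, −2, 2], [0, 2, −2], [1, −3, 4]]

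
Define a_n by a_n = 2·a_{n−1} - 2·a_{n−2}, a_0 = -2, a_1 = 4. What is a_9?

64

With companion matrix A = [[2, -2], [1, 0]], [a_n, a_{n−1}]ᵀ = A·[a_{n−1}, a_{n−2}]ᵀ, so [a_9, a_8]ᵀ = A⁸·[a_1, a_0]ᵀ.
A⁸ = [[16, 0], [0, 16]], giving [a_9, a_8]ᵀ = [[64], [-32]].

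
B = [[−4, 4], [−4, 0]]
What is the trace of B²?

−16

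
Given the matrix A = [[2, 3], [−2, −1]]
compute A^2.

[[−2, 3], [−2, −5]]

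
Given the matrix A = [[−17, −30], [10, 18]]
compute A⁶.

tr A = 1 and det A = −6, so the characteristic polynomial is λ² − (1)λ + (−6) with roots −2 and 3.
Eigenvectors give P = [[−2, 3], [1, −2]] with P⁻¹ = [[−2, −3], [−1, −2]], and A = P·diag(−2, 3)·P⁻¹.
Then A⁶ = P·diag(64, 729)·P⁻¹ = [[−128, 2187], [64, −1458]] · [[−2, −3], [−1, −2]] = [[−1931, −3990], [1330, 2724]].

[[−1931, −3990], [1330, 2724]]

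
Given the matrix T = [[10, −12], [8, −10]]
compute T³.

tr T = 0 and det T = −4, so the characteristic polynomial is λ² − (0)λ + (−4) with roots 2 and −2.
Eigenvectors give P = [[−3, 1], [−2, 1]] with P⁻¹ = [[−1, 1], [−2, 3]], and T = P·diag(2, −2)·P⁻¹.
Then T³ = P·diag(8, −8)·P⁻¹ = [[−24, −8], [−16, −8]] · [[−1, 1], [−2, 3]] = [[40, −48], [32, −40]].

[[40, −48], [32, −40]]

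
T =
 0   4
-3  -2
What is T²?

[[-12, -8], [6, -8]]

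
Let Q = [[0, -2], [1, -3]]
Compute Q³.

tr Q = -3 and det Q = 2, so the characteristic polynomial is λ² − (-3)λ + (2) with roots -2 and -1.
Eigenvectors give P = [[-1, 2], [-1, 1]] with P⁻¹ = [[1, -2], [1, -1]], and Q = P·diag(-2, -1)·P⁻¹.
Then Q³ = P·diag(-8, -1)·P⁻¹ = [[8, -2], [8, -1]] · [[1, -2], [1, -1]] = [[6, -14], [7, -15]].

[[6, -14], [7, -15]]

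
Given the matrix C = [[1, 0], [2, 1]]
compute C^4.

[[1, 0], [8, 1]]

C = I + N where N = [[0, 0], [2, 0]] is strictly lower-triangular, so N^2 = 0.
(I + N)^4 = I + 4·N = [[1, 0], [8, 1]].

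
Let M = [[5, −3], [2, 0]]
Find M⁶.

[[2059, −1995], [1330, −1266]]

tr M = 5 and det M = 6, so the characteristic polynomial is λ² − (5)λ + (6) with roots 2 and 3.
Eigenvectors give P = [[−1, 3], [−1, 2]] with P⁻¹ = [[2, −3], [1, −1]], and M = P·diag(2, 3)·P⁻¹.
Then M⁶ = P·diag(64, 729)·P⁻¹ = [[−64, 2187], [−64, 1458]] · [[2, −3], [1, −1]] = [[2059, −1995], [1330, −1266]].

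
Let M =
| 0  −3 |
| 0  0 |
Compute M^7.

[[0, 0], [0, 0]]

M is strictly triangular, hence nilpotent: M^2 = 0, so M^7 = 0.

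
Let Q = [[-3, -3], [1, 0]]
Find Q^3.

Q^2 = [[6, 9], [-3, -3]]
Q^3 = [[-9, -18], [6, 9]]

[[-9, -18], [6, 9]]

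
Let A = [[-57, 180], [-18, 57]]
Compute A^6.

tr A = 0 and det A = -9, so the characteristic polynomial is λ² − (0)λ + (-9) with roots 3 and -3.
Eigenvectors give P = [[3, 10], [1, 3]] with P⁻¹ = [[-3, 10], [1, -3]], and A = P·diag(3, -3)·P⁻¹.
Then A^6 = P·diag(729, 729)·P⁻¹ = [[2187, 7290], [729, 2187]] · [[-3, 10], [1, -3]] = [[729, 0], [0, 729]].

[[729, 0], [0, 729]]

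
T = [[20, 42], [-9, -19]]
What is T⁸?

tr T = 1 and det T = -2, so the characteristic polynomial is λ² − (1)λ + (-2) with roots 2 and -1.
Eigenvectors give P = [[-7, 2], [3, -1]] with P⁻¹ = [[-1, -2], [-3, -7]], and T = P·diag(2, -1)·P⁻¹.
Then T⁸ = P·diag(256, 1)·P⁻¹ = [[-1792, 2], [768, -1]] · [[-1, -2], [-3, -7]] = [[1786, 3570], [-765, -1529]].

[[1786, 3570], [-765, -1529]]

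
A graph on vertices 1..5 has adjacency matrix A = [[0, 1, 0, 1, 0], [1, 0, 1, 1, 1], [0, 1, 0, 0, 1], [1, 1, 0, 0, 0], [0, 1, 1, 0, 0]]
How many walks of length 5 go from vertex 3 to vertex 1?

The number of length-5 walks from vertex 3 to vertex 1 is entry (3,1) of A⁵, where A is the adjacency matrix.
A² = [[2, 1, 1, 1, 1], [1, 4, 1, 1, 1], [1, 1, 2, 1, 1], [1, 1, 1, 2, 1], [1, 1, 1, 1, 2]]
A³ = [[2, 5, 2, 3, 2], [5, 4, 5, 5, 5], [2, 5, 2, 2, 3], [3, 5, 2, 2, 2], [2, 5, 3, 2, 2]]
A⁴ = [[8, 9, 7, 7, 7], [9, 20, 9, 9, 9], [7, 9, 8, 7, 7], [7, 9, 7, 8, 7], [7, 9, 7, 7, 8]]
A⁵ = [[16, 29, 16, 17, 16], [29, 36, 29, 29, 29], [16, 29, 16, 16, 17], [17, 29, 16, 16, 16], [16, 29, 17, 16, 16]]

16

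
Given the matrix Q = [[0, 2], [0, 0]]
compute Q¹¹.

[[0, 0], [0, 0]]

Q is strictly triangular, hence nilpotent: Q² = 0, so Q¹¹ = 0.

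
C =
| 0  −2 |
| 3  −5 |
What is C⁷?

tr C = −5 and det C = 6, so the characteristic polynomial is λ² − (−5)λ + (6) with roots −2 and −3.
Eigenvectors give P = [[1, −2], [1, −3]] with P⁻¹ = [[3, −2], [1, −1]], and C = P·diag(−2, −3)·P⁻¹.
Then C⁷ = P·diag(−128, −2187)·P⁻¹ = [[−128, 4374], [−128, 6561]] · [[3, −2], [1, −1]] = [[3990, −4118], [6177, −6305]].

[[3990, −4118], [6177, −6305]]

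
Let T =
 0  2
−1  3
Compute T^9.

[[−510, 1022], [−511, 1023]]

tr T = 3 and det T = 2, so the characteristic polynomial is λ² − (3)λ + (2) with roots 2 and 1.
Eigenvectors give P = [[−1, 2], [−1, 1]] with P⁻¹ = [[1, −2], [1, −1]], and T = P·diag(2, 1)·P⁻¹.
Then T^9 = P·diag(512, 1)·P⁻¹ = [[−512, 2], [−512, 1]] · [[1, −2], [1, −1]] = [[−510, 1022], [−511, 1023]].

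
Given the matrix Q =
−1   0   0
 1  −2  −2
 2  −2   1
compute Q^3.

[[−1, 0, 0], [19, −20, −14], [14, −14, 1]]

Q^2 = [[1, 0, 0], [−7, 8, 2], [−2, 2, 5]]
Q^3 = [[−1, 0, 0], [19, −20, −14], [14, −14, 1]]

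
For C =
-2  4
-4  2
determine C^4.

C^2 = [[-12, 0], [0, -12]]
C^3 = [[24, -48], [48, -24]]
C^4 = [[144, 0], [0, 144]]

[[144, 0], [0, 144]]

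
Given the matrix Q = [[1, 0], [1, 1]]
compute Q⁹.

[[1, 0], [9, 1]]

Q = I + N where N = [[0, 0], [1, 0]] is strictly lower-triangular, so N² = 0.
(I + N)⁹ = I + 9·N = [[1, 0], [9, 1]].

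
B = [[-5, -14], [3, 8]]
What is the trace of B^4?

17

tr B = 3 and det B = 2, so the characteristic polynomial is λ² − (3)λ + (2) with roots 1 and 2.
Eigenvectors give P = [[7, -2], [-3, 1]] with P⁻¹ = [[1, 2], [3, 7]], and B = P·diag(1, 2)·P⁻¹.
Then B^4 = P·diag(1, 16)·P⁻¹ = [[7, -32], [-3, 16]] · [[1, 2], [3, 7]] = [[-89, -210], [45, 106]].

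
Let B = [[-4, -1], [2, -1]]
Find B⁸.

tr B = -5 and det B = 6, so the characteristic polynomial is λ² − (-5)λ + (6) with roots -3 and -2.
Eigenvectors give P = [[-1, -1], [1, 2]] with P⁻¹ = [[-2, -1], [1, 1]], and B = P·diag(-3, -2)·P⁻¹.
Then B⁸ = P·diag(6561, 256)·P⁻¹ = [[-6561, -256], [6561, 512]] · [[-2, -1], [1, 1]] = [[12866, 6305], [-12610, -6049]].

[[12866, 6305], [-12610, -6049]]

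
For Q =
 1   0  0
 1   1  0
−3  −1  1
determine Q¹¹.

[[1, 0, 0], [11, 1, 0], [−88, −11, 1]]

Q = I + N where N = [[0, 0, 0], [1, 0, 0], [−3, −1, 0]] is strictly lower-triangular, so N³ = 0.
(I + N)¹¹ = I + 11·N + 55·N² = [[1, 0, 0], [11, 1, 0], [−88, −11, 1]].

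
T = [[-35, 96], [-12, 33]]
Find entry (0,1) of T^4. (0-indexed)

tr T = -2 and det T = -3, so the characteristic polynomial is λ² − (-2)λ + (-3) with roots -3 and 1.
Eigenvectors give P = [[3, 8], [1, 3]] with P⁻¹ = [[3, -8], [-1, 3]], and T = P·diag(-3, 1)·P⁻¹.
Then T^4 = P·diag(81, 1)·P⁻¹ = [[243, 8], [81, 3]] · [[3, -8], [-1, 3]] = [[721, -1920], [240, -639]].

-1920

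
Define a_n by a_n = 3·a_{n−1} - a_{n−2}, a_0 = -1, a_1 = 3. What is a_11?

With companion matrix M = [[3, -1], [1, 0]], [a_n, a_{n−1}]ᵀ = M·[a_{n−1}, a_{n−2}]ᵀ, so [a_11, a_10]ᵀ = M¹⁰·[a_1, a_0]ᵀ.
M¹⁰ = [[17711, -6765], [6765, -2584]], giving [a_11, a_10]ᵀ = [[59898], [22879]].

59898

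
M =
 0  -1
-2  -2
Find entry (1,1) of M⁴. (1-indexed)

12

M² = [[2, 2], [4, 6]]
M³ = [[-4, -6], [-12, -16]]
M⁴ = [[12, 16], [32, 44]]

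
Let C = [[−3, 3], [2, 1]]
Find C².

[[15, −6], [−4, 7]]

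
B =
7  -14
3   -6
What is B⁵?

[[7, -14], [3, -6]]

B² = B (a projection; rank 1, trace 1), so B⁵ = B.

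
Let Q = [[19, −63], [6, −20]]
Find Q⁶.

tr Q = −1 and det Q = −2, so the characteristic polynomial is λ² − (−1)λ + (−2) with roots −2 and 1.
Eigenvectors give P = [[3, 7], [1, 2]] with P⁻¹ = [[−2, 7], [1, −3]], and Q = P·diag(−2, 1)·P⁻¹.
Then Q⁶ = P·diag(64, 1)·P⁻¹ = [[192, 7], [64, 2]] · [[−2, 7], [1, −3]] = [[−377, 1323], [−126, 442]].

[[−377, 1323], [−126, 442]]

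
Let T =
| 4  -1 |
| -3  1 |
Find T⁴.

[[436, -115], [-345, 91]]

T² = [[19, -5], [-15, 4]]
T³ = [[91, -24], [-72, 19]]
T⁴ = [[436, -115], [-345, 91]]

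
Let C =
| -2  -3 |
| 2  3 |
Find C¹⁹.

[[-2, -3], [2, 3]]

C² = C (a projection; rank 1, trace 1), so C¹⁹ = C.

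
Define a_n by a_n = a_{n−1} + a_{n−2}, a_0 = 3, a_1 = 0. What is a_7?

With companion matrix T = [[1, 1], [1, 0]], [a_n, a_{n−1}]ᵀ = T·[a_{n−1}, a_{n−2}]ᵀ, so [a_7, a_6]ᵀ = T⁶·[a_1, a_0]ᵀ.
T⁶ = [[13, 8], [8, 5]], giving [a_7, a_6]ᵀ = [[24], [15]].

24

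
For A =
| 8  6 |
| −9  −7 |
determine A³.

[[26, 18], [−27, −19]]

tr A = 1 and det A = −2, so the characteristic polynomial is λ² − (1)λ + (−2) with roots −1 and 2.
Eigenvectors give P = [[−2, −1], [3, 1]] with P⁻¹ = [[1, 1], [−3, −2]], and A = P·diag(−1, 2)·P⁻¹.
Then A³ = P·diag(−1, 8)·P⁻¹ = [[2, −8], [−3, 8]] · [[1, 1], [−3, −2]] = [[26, 18], [−27, −19]].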